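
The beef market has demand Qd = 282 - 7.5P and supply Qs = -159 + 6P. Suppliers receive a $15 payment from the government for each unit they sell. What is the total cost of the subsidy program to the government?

Government cost = $1305

Pre-subsidy: 282 - 7.5P = -159 + 6P gives P* = 98/3, Q* = 37.
With the subsidy, sellers receive Ps = Pb + 15 for each unit, where Pb is the price buyers pay.
Supply in terms of Pb becomes Qs = -159 + 6(Pb + 15) = -69 + 6Pb. Setting this equal to demand: 282 - 7.5Pb = -69 + 6Pb, so Pb = 26.
Sellers receive Ps = 26 + 15 = 41; Q' = 282 − 7.5·26 = 87.
Government outlay = subsidy × quantity = 15 × 87 = 1305.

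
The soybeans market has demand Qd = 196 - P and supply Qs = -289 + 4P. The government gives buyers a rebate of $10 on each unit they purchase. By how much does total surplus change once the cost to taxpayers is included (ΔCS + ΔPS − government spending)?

Net change in total surplus = -$40

Pre-subsidy: 196 - P = -289 + 4P gives P* = 97, Q* = 99.
With the rebate, buyers effectively pay Pb = Ps − 10, where Ps is the price sellers receive.
Demand in terms of Ps becomes Qd = 196 − 1(Ps − 10) = 206 - Ps. Setting this equal to supply: 206 - Ps = -289 + 4Ps, so Ps = 99.
Buyers pay Pb = 99 − 10 = 89; Q' = -289 + 4·99 = 107.
ΔCS = ½(99 + 107)(97 − 89) = 824; ΔPS = ½(99 + 107)(99 − 97) = 206.
Government spending = 10 × 107 = 1070.
Net change = 824 + 206 − 1070 = -40. The loss equals the DWL triangle ½·10·8.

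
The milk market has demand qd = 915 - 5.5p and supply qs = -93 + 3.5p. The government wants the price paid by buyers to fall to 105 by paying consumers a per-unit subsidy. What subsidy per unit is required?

Required subsidy s = 18 per unit

At a buyer price of 105, quantity demanded is 915 − 5.5·105 = 337.5.
Sellers supply 337.5 only when they receive ps with -93 + 3.5·ps = 337.5, i.e. ps = 123.
s = ps − pb = 123 − 105 = 18.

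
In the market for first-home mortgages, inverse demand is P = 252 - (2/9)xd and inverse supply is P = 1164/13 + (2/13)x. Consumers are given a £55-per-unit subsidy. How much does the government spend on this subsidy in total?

Pre-subsidy: 252 - (2/9)x = 1164/13 + (2/13)x gives x* = 432 and P* = 156.
With the rebate, buyers effectively pay Pb = Ps − 55, where Ps is the price sellers receive.
On the curves, Pb = 252 - (2/9)x and Ps = 1164/13 + (2/13)x; the wedge Ps − Pb = 55 gives 1164/13 + (2/13)x − (252 - (2/9)x) = 55, so x' = 578.25.
Then Pb = 252 − (2/9)·578.25 = 123.5 and Ps = 1164/13 + (2/13)·578.25 = 178.5.
Government outlay = subsidy × quantity = 55 × 578.25 = 31803.75.

Government cost = £31803.75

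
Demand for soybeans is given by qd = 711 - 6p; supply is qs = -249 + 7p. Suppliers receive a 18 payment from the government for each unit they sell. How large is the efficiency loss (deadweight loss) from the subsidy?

Deadweight loss = 6804/13

Pre-subsidy: 711 - 6p = -249 + 7p gives p* = 960/13, q* = 3483/13.
With the subsidy, sellers receive ps = pb + 18 for each unit, where pb is the price buyers pay.
Supply in terms of pb becomes qs = -249 + 7(pb + 18) = -123 + 7pb. Setting this equal to demand: 711 - 6pb = -123 + 7pb, so pb = 834/13.
Sellers receive ps = 834/13 + 18 = 1068/13; q' = 711 − 6·(834/13) = 4239/13.
The subsidy expands output by 4239/13 − 3483/13 = 756/13 past the efficient level; on those units the gap between marginal cost and willingness to pay runs from 0 up to 18.
DWL = ½ × 18 × 756/13 = 6804/13.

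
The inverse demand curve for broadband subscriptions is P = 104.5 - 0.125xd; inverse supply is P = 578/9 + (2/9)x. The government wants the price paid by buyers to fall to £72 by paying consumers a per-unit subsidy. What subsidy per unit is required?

At a buyer price of 72, quantity demanded is 836 − 8·72 = 260.
Sellers supply 260 only when they receive Ps = 578/9 + (2/9)·260 = 122.
s = Ps − Pb = 122 − 72 = 50.

Required subsidy s = £50 per unit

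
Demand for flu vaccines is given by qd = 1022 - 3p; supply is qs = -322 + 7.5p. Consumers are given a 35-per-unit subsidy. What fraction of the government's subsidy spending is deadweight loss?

DWL / government spending = 75/1426

Pre-subsidy: 1022 - 3p = -322 + 7.5p gives p* = 128, q* = 638.
With the rebate, buyers effectively pay pb = ps − 35, where ps is the price sellers receive.
Demand in terms of ps becomes qd = 1022 − 3(ps − 35) = 1127 - 3ps. Setting this equal to supply: 1127 - 3ps = -322 + 7.5ps, so ps = 138.
Buyers pay pb = 138 − 35 = 103; q' = -322 + 7.5·138 = 713.
ΔCS = ½(638 + 713)(128 − 103) = 16887.5; ΔPS = ½(638 + 713)(138 − 128) = 6755.
Government spending = 35 × 713 = 24955.
DWL = ½ × 35 × (713 − 638) = 1312.5; fraction = 1312.5 / 24955 = 75/1426.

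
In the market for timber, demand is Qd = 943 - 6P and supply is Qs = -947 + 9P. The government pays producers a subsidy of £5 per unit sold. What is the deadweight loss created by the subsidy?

Pre-subsidy: 943 - 6P = -947 + 9P gives P* = 126, Q* = 187.
With the subsidy, sellers receive Ps = Pb + 5 for each unit, where Pb is the price buyers pay.
Supply in terms of Pb becomes Qs = -947 + 9(Pb + 5) = -902 + 9Pb. Setting this equal to demand: 943 - 6Pb = -902 + 9Pb, so Pb = 123.
Sellers receive Ps = 123 + 5 = 128; Q' = 943 − 6·123 = 205.
The subsidy expands output by 205 − 187 = 18 past the efficient level; on those units the gap between marginal cost and willingness to pay runs from 0 up to 5.
DWL = ½ × 5 × 18 = 45.

Deadweight loss = £45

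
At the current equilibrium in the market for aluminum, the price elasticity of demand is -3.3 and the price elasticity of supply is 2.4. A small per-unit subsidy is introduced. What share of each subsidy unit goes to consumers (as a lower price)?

For a small subsidy around the equilibrium, the benefit split depends on the relative slopes, which at a point are proportional to the elasticities.
Buyer share = εs/(εs + |εd|) = 2.4/(2.4 + 3.3) = 8/19; seller share = |εd|/(εs + |εd|) = 11/19.

Consumer share = 8/19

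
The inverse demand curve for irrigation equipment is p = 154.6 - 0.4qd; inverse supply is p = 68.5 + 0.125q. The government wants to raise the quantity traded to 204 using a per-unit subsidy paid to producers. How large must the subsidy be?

Required subsidy s = 21 per unit

At q = 204, from the demand curve buyers pay pb = 154.6 − 0.4·204 = 73; from the supply curve sellers need ps = 68.5 + 0.125·204 = 94.
The subsidy must fill the gap: s = ps − pb = 94 − 73 = 21.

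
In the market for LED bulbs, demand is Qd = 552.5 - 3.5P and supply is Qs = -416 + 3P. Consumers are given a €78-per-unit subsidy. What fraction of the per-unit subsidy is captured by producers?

Producer share = 7/13

Pre-subsidy: 552.5 - 3.5P = -416 + 3P gives P* = 149, Q* = 31.
With the rebate, buyers effectively pay Pb = Ps − 78, where Ps is the price sellers receive.
Demand in terms of Ps becomes Qd = 552.5 − 3.5(Ps − 78) = 825.5 - 3.5Ps. Setting this equal to supply: 825.5 - 3.5Ps = -416 + 3Ps, so Ps = 191.
Buyers pay Pb = 191 − 78 = 113; Q' = -416 + 3·191 = 157.
Buyers' price falls by P* − Pb = 149 − 113 = 36; sellers' price rises by Ps − P* = 191 − 149 = 42.
So producers capture 42/78 = 7/13 of each unit of subsidy.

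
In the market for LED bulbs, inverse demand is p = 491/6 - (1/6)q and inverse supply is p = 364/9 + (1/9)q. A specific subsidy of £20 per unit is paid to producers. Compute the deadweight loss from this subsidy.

Pre-subsidy: 491/6 - (1/6)q = 364/9 + (1/9)q gives q* = 149 and p* = 57.
With the subsidy, sellers receive ps = pb + 20 for each unit, where pb is the price buyers pay.
On the curves, pb = 491/6 - (1/6)q and ps = 364/9 + (1/9)q; the wedge ps − pb = 20 gives 364/9 + (1/9)q − (491/6 - (1/6)q) = 20, so q' = 221.
Then pb = 491/6 − (1/6)·221 = 45 and ps = 364/9 + (1/9)·221 = 65.
The subsidy expands output by 221 − 149 = 72 past the efficient level; on those units the gap between marginal cost and willingness to pay runs from 0 up to 20.
DWL = ½ × 20 × 72 = 720.

Deadweight loss = £720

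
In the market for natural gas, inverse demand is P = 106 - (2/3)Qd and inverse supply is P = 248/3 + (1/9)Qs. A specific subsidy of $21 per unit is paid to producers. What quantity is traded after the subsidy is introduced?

Pre-subsidy: 106 - (2/3)Q = 248/3 + (1/9)Q gives Q* = 30 and P* = 86.
With the subsidy, sellers receive Ps = Pb + 21 for each unit, where Pb is the price buyers pay.
On the curves, Pb = 106 - (2/3)Q and Ps = 248/3 + (1/9)Q; the wedge Ps − Pb = 21 gives 248/3 + (1/9)Q − (106 - (2/3)Q) = 21, so Q' = 57.
Then Pb = 106 − (2/3)·57 = 68 and Ps = 248/3 + (1/9)·57 = 89.

Q' = 57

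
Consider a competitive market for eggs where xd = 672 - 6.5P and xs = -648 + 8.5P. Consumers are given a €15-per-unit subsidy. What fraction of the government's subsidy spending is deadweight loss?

DWL / government spending = 221/1242

Pre-subsidy: 672 - 6.5P = -648 + 8.5P gives P* = 88, x* = 100.
With the rebate, buyers effectively pay Pb = Ps − 15, where Ps is the price sellers receive.
Demand in terms of Ps becomes xd = 672 − 6.5(Ps − 15) = 769.5 - 6.5Ps. Setting this equal to supply: 769.5 - 6.5Ps = -648 + 8.5Ps, so Ps = 94.5.
Buyers pay Pb = 94.5 − 15 = 79.5; x' = -648 + 8.5·94.5 = 155.25.
ΔCS = ½(100 + 155.25)(88 − 79.5) = 1084.8125; ΔPS = ½(100 + 155.25)(94.5 − 88) = 829.5625.
Government spending = 15 × 155.25 = 2328.75.
DWL = ½ × 15 × (155.25 − 100) = 414.375; fraction = 414.375 / 2328.75 = 221/1242.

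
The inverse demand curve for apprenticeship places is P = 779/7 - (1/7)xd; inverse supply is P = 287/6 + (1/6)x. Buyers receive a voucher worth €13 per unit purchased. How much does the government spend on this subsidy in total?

Government cost = €3211

Pre-subsidy: 779/7 - (1/7)x = 287/6 + (1/6)x gives x* = 205 and P* = 82.
With the rebate, buyers effectively pay Pb = Ps − 13, where Ps is the price sellers receive.
On the curves, Pb = 779/7 - (1/7)x and Ps = 287/6 + (1/6)x; the wedge Ps − Pb = 13 gives 287/6 + (1/6)x − (779/7 - (1/7)x) = 13, so x' = 247.
Then Pb = 779/7 − (1/7)·247 = 76 and Ps = 287/6 + (1/6)·247 = 89.
Government outlay = subsidy × quantity = 13 × 247 = 3211.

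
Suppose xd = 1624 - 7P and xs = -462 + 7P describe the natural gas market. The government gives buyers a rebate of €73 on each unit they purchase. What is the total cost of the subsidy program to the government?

Government cost = €61064.5

Pre-subsidy: 1624 - 7P = -462 + 7P gives P* = 149, x* = 581.
With the rebate, buyers effectively pay Pb = Ps − 73, where Ps is the price sellers receive.
Demand in terms of Ps becomes xd = 1624 − 7(Ps − 73) = 2135 - 7Ps. Setting this equal to supply: 2135 - 7Ps = -462 + 7Ps, so Ps = 185.5.
Buyers pay Pb = 185.5 − 73 = 112.5; x' = -462 + 7·185.5 = 836.5.
Government outlay = subsidy × quantity = 73 × 836.5 = 61064.5.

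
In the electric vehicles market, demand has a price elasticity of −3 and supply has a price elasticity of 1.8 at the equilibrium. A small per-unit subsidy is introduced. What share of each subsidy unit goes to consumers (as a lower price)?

For a small subsidy around the equilibrium, the benefit split depends on the relative slopes, which at a point are proportional to the elasticities.
Buyer share = εs/(εs + |εd|) = 1.8/(1.8 + 3) = 0.375; seller share = |εd|/(εs + |εd|) = 0.625.

Consumer share = 0.375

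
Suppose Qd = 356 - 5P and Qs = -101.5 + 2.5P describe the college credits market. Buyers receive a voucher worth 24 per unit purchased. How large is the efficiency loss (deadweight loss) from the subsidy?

Pre-subsidy: 356 - 5P = -101.5 + 2.5P gives P* = 61, Q* = 51.
With the rebate, buyers effectively pay Pb = Ps − 24, where Ps is the price sellers receive.
Demand in terms of Ps becomes Qd = 356 − 5(Ps − 24) = 476 - 5Ps. Setting this equal to supply: 476 - 5Ps = -101.5 + 2.5Ps, so Ps = 77.
Buyers pay Pb = 77 − 24 = 53; Q' = -101.5 + 2.5·77 = 91.
The subsidy expands output by 91 − 51 = 40 past the efficient level; on those units the gap between marginal cost and willingness to pay runs from 0 up to 24.
DWL = ½ × 24 × 40 = 480.

Deadweight loss = 480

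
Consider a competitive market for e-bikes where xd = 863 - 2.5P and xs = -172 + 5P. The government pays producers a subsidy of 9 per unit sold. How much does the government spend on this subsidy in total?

Pre-subsidy: 863 - 2.5P = -172 + 5P gives P* = 138, x* = 518.
With the subsidy, sellers receive Ps = Pb + 9 for each unit, where Pb is the price buyers pay.
Supply in terms of Pb becomes xs = -172 + 5(Pb + 9) = -127 + 5Pb. Setting this equal to demand: 863 - 2.5Pb = -127 + 5Pb, so Pb = 132.
Sellers receive Ps = 132 + 9 = 141; x' = 863 − 2.5·132 = 533.
Government outlay = subsidy × quantity = 9 × 533 = 4797.

Government cost = 4797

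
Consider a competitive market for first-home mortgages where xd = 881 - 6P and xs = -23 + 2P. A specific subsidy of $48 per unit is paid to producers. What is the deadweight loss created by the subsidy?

Pre-subsidy: 881 - 6P = -23 + 2P gives P* = 113, x* = 203.
With the subsidy, sellers receive Ps = Pb + 48 for each unit, where Pb is the price buyers pay.
Supply in terms of Pb becomes xs = -23 + 2(Pb + 48) = 73 + 2Pb. Setting this equal to demand: 881 - 6Pb = 73 + 2Pb, so Pb = 101.
Sellers receive Ps = 101 + 48 = 149; x' = 881 − 6·101 = 275.
The subsidy expands output by 275 − 203 = 72 past the efficient level; on those units the gap between marginal cost and willingness to pay runs from 0 up to 48.
DWL = ½ × 48 × 72 = 1728.

Deadweight loss = $1728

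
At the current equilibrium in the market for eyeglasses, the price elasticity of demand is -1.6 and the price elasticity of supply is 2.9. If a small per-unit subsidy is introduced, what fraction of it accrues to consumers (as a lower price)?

For a small subsidy around the equilibrium, the benefit split depends on the relative slopes, which at a point are proportional to the elasticities.
Buyer share = εs/(εs + |εd|) = 2.9/(2.9 + 1.6) = 29/45; seller share = |εd|/(εs + |εd|) = 16/45.

Consumer share = 29/45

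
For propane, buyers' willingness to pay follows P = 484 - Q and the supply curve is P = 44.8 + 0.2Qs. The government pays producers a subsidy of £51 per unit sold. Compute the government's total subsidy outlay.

Pre-subsidy: 484 - Q = 44.8 + 0.2Q gives Q* = 366 and P* = 118.
With the subsidy, sellers receive Ps = Pb + 51 for each unit, where Pb is the price buyers pay.
On the curves, Pb = 484 - Q and Ps = 44.8 + 0.2Q; the wedge Ps − Pb = 51 gives 44.8 + 0.2Q − (484 - Q) = 51, so Q' = 408.5.
Then Pb = 484 − 1·408.5 = 75.5 and Ps = 44.8 + 0.2·408.5 = 126.5.
Government outlay = subsidy × quantity = 51 × 408.5 = 20833.5.

Government cost = £20833.5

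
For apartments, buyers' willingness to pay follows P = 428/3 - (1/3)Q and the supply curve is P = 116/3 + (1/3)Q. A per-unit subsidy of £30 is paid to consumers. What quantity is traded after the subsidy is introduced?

Q' = 201

Pre-subsidy: 428/3 - (1/3)Q = 116/3 + (1/3)Q gives Q* = 156 and P* = 272/3.
With the rebate, buyers effectively pay Pb = Ps − 30, where Ps is the price sellers receive.
On the curves, Pb = 428/3 - (1/3)Q and Ps = 116/3 + (1/3)Q; the wedge Ps − Pb = 30 gives 116/3 + (1/3)Q − (428/3 - (1/3)Q) = 30, so Q' = 201.
Then Pb = 428/3 − (1/3)·201 = 227/3 and Ps = 116/3 + (1/3)·201 = 317/3.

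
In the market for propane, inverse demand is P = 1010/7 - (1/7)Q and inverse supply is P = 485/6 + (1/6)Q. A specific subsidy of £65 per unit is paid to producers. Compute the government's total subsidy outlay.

Pre-subsidy: 1010/7 - (1/7)Q = 485/6 + (1/6)Q gives Q* = 205 and P* = 115.
With the subsidy, sellers receive Ps = Pb + 65 for each unit, where Pb is the price buyers pay.
On the curves, Pb = 1010/7 - (1/7)Q and Ps = 485/6 + (1/6)Q; the wedge Ps − Pb = 65 gives 485/6 + (1/6)Q − (1010/7 - (1/7)Q) = 65, so Q' = 415.
Then Pb = 1010/7 − (1/7)·415 = 85 and Ps = 485/6 + (1/6)·415 = 150.
Government outlay = subsidy × quantity = 65 × 415 = 26975.

Government cost = £26975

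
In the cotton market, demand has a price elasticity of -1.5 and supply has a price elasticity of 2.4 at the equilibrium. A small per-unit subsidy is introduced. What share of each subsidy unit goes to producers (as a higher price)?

For a small subsidy around the equilibrium, the benefit split depends on the relative slopes, which at a point are proportional to the elasticities.
Buyer share = εs/(εs + |εd|) = 2.4/(2.4 + 1.5) = 8/13; seller share = |εd|/(εs + |εd|) = 5/13.
So producers capture 5/13 of the subsidy.

Producer share = 5/13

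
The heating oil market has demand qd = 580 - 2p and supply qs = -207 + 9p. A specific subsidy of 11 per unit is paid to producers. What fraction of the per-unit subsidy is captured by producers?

Pre-subsidy: 580 - 2p = -207 + 9p gives p* = 787/11, q* = 4806/11.
With the subsidy, sellers receive ps = pb + 11 for each unit, where pb is the price buyers pay.
Supply in terms of pb becomes qs = -207 + 9(pb + 11) = -108 + 9pb. Setting this equal to demand: 580 - 2pb = -108 + 9pb, so pb = 688/11.
Sellers receive ps = 688/11 + 11 = 809/11; q' = 580 − 2·(688/11) = 5004/11.
Buyers' price falls by p* − pb = 787/11 − 688/11 = 9; sellers' price rises by ps − p* = 809/11 − 787/11 = 2.
So producers capture 2/11 = 2/11 of each unit of subsidy.

Producer share = 2/11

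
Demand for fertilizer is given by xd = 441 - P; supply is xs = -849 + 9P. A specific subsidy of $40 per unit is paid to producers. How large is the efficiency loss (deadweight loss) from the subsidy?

Pre-subsidy: 441 - P = -849 + 9P gives P* = 129, x* = 312.
With the subsidy, sellers receive Ps = Pb + 40 for each unit, where Pb is the price buyers pay.
Supply in terms of Pb becomes xs = -849 + 9(Pb + 40) = -489 + 9Pb. Setting this equal to demand: 441 - Pb = -489 + 9Pb, so Pb = 93.
Sellers receive Ps = 93 + 40 = 133; x' = 441 − 1·93 = 348.
The subsidy expands output by 348 − 312 = 36 past the efficient level; on those units the gap between marginal cost and willingness to pay runs from 0 up to 40.
DWL = ½ × 40 × 36 = 720.

Deadweight loss = $720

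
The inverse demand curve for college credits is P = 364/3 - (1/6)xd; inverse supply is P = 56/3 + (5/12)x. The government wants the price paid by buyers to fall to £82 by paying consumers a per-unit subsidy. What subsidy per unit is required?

At a buyer price of 82, quantity demanded is 728 − 6·82 = 236.
Sellers supply 236 only when they receive Ps = 56/3 + (5/12)·236 = 117.
s = Ps − Pb = 117 − 82 = 35.

Required subsidy s = £35 per unit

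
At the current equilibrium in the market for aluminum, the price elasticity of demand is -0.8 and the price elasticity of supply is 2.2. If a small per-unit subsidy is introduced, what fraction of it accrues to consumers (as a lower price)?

Consumer share = 11/15

For a small subsidy around the equilibrium, the benefit split depends on the relative slopes, which at a point are proportional to the elasticities.
Buyer share = εs/(εs + |εd|) = 2.2/(2.2 + 0.8) = 11/15; seller share = |εd|/(εs + |εd|) = 4/15.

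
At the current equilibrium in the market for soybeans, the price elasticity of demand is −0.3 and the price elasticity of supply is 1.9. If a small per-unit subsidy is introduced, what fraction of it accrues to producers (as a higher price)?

For a small subsidy around the equilibrium, the benefit split depends on the relative slopes, which at a point are proportional to the elasticities.
Buyer share = εs/(εs + |εd|) = 1.9/(1.9 + 0.3) = 19/22; seller share = |εd|/(εs + |εd|) = 3/22.
So producers capture 3/22 of the subsidy.

Producer share = 3/22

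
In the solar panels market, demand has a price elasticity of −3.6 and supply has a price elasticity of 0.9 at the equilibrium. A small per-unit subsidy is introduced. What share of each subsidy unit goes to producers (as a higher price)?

Producer share = 0.8

For a small subsidy around the equilibrium, the benefit split depends on the relative slopes, which at a point are proportional to the elasticities.
Buyer share = εs/(εs + |εd|) = 0.9/(0.9 + 3.6) = 0.2; seller share = |εd|/(εs + |εd|) = 0.8.
So producers capture 0.8 of the subsidy.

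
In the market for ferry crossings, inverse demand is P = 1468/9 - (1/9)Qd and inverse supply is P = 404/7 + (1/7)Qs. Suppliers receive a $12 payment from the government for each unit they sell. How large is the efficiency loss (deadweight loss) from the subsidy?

Deadweight loss = $283.5

Pre-subsidy: 1468/9 - (1/9)Q = 404/7 + (1/7)Q gives Q* = 415 and P* = 117.
With the subsidy, sellers receive Ps = Pb + 12 for each unit, where Pb is the price buyers pay.
On the curves, Pb = 1468/9 - (1/9)Q and Ps = 404/7 + (1/7)Q; the wedge Ps − Pb = 12 gives 404/7 + (1/7)Q − (1468/9 - (1/9)Q) = 12, so Q' = 462.25.
Then Pb = 1468/9 − (1/9)·462.25 = 111.75 and Ps = 404/7 + (1/7)·462.25 = 123.75.
The subsidy expands output by 462.25 − 415 = 47.25 past the efficient level; on those units the gap between marginal cost and willingness to pay runs from 0 up to 12.
DWL = ½ × 12 × 47.25 = 283.5.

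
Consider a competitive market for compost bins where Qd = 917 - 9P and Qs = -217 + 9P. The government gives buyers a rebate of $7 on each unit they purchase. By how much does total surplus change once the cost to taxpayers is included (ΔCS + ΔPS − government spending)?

Net change in total surplus = -$110.25

Pre-subsidy: 917 - 9P = -217 + 9P gives P* = 63, Q* = 350.
With the rebate, buyers effectively pay Pb = Ps − 7, where Ps is the price sellers receive.
Demand in terms of Ps becomes Qd = 917 − 9(Ps − 7) = 980 - 9Ps. Setting this equal to supply: 980 - 9Ps = -217 + 9Ps, so Ps = 66.5.
Buyers pay Pb = 66.5 − 7 = 59.5; Q' = -217 + 9·66.5 = 381.5.
ΔCS = ½(350 + 381.5)(63 − 59.5) = 1280.125; ΔPS = ½(350 + 381.5)(66.5 − 63) = 1280.125.
Government spending = 7 × 381.5 = 2670.5.
Net change = 1280.125 + 1280.125 − 2670.5 = -110.25. The loss equals the DWL triangle ½·7·31.5.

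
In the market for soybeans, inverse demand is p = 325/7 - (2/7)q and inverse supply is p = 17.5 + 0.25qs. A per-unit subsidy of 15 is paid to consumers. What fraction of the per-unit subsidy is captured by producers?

Pre-subsidy: 325/7 - (2/7)q = 17.5 + 0.25q gives q* = 54 and p* = 31.
With the rebate, buyers effectively pay pb = ps − 15, where ps is the price sellers receive.
On the curves, pb = 325/7 - (2/7)q and ps = 17.5 + 0.25q; the wedge ps − pb = 15 gives 17.5 + 0.25q − (325/7 - (2/7)q) = 15, so q' = 82.
Then pb = 325/7 − (2/7)·82 = 23 and ps = 17.5 + 0.25·82 = 38.
Buyers' price falls by p* − pb = 31 − 23 = 8; sellers' price rises by ps − p* = 38 − 31 = 7.
So producers capture 7/15 = 7/15 of each unit of subsidy.

Producer share = 7/15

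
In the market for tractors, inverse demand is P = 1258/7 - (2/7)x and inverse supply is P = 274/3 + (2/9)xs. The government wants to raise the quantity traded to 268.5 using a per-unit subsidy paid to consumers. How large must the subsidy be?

At x = 268.5, from the demand curve buyers pay Pb = 1258/7 − (2/7)·268.5 = 103; from the supply curve sellers need Ps = 274/3 + (2/9)·268.5 = 151.
The subsidy must fill the gap: s = Ps − Pb = 151 − 103 = 48.

Required subsidy s = 48 per unit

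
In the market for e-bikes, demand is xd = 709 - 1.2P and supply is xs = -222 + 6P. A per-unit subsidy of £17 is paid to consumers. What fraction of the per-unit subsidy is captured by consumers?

Pre-subsidy: 709 - 1.2P = -222 + 6P gives P* = 4655/36, x* = 3323/6.
With the rebate, buyers effectively pay Pb = Ps − 17, where Ps is the price sellers receive.
Demand in terms of Ps becomes xd = 709 − 1.2(Ps − 17) = 729.4 - 1.2Ps. Setting this equal to supply: 729.4 - 1.2Ps = -222 + 6Ps, so Ps = 4757/36.
Buyers pay Pb = 4757/36 − 17 = 4145/36; x' = -222 + 6·(4757/36) = 3425/6.
Buyers' price falls by P* − Pb = 4655/36 − 4145/36 = 85/6; sellers' price rises by Ps − P* = 4757/36 − 4655/36 = 17/6.
So consumers capture (85/6)/17 = 5/6 of each unit of subsidy.

Consumer share = 5/6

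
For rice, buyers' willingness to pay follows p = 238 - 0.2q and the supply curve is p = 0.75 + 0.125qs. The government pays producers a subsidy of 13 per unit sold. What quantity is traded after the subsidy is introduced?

Pre-subsidy: 238 - 0.2q = 0.75 + 0.125q gives q* = 730 and p* = 92.
With the subsidy, sellers receive ps = pb + 13 for each unit, where pb is the price buyers pay.
On the curves, pb = 238 - 0.2q and ps = 0.75 + 0.125q; the wedge ps − pb = 13 gives 0.75 + 0.125q − (238 - 0.2q) = 13, so q' = 770.
Then pb = 238 − 0.2·770 = 84 and ps = 0.75 + 0.125·770 = 97.

q' = 770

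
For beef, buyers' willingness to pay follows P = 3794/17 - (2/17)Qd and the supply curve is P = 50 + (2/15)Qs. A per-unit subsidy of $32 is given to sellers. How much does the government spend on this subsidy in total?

Government cost = $26160

Pre-subsidy: 3794/17 - (2/17)Q = 50 + (2/15)Q gives Q* = 690 and P* = 142.
With the subsidy, sellers receive Ps = Pb + 32 for each unit, where Pb is the price buyers pay.
On the curves, Pb = 3794/17 - (2/17)Q and Ps = 50 + (2/15)Q; the wedge Ps − Pb = 32 gives 50 + (2/15)Q − (3794/17 - (2/17)Q) = 32, so Q' = 817.5.
Then Pb = 3794/17 − (2/17)·817.5 = 127 and Ps = 50 + (2/15)·817.5 = 159.
Government outlay = subsidy × quantity = 32 × 817.5 = 26160.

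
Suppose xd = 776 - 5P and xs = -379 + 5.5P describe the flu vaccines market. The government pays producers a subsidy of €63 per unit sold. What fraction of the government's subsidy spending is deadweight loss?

DWL / government spending = 165/782

Pre-subsidy: 776 - 5P = -379 + 5.5P gives P* = 110, x* = 226.
With the subsidy, sellers receive Ps = Pb + 63 for each unit, where Pb is the price buyers pay.
Supply in terms of Pb becomes xs = -379 + 5.5(Pb + 63) = -32.5 + 5.5Pb. Setting this equal to demand: 776 - 5Pb = -32.5 + 5.5Pb, so Pb = 77.
Sellers receive Ps = 77 + 63 = 140; x' = 776 − 5·77 = 391.
ΔCS = ½(226 + 391)(110 − 77) = 10180.5; ΔPS = ½(226 + 391)(140 − 110) = 9255.
Government spending = 63 × 391 = 24633.
DWL = ½ × 63 × (391 − 226) = 5197.5; fraction = 5197.5 / 24633 = 165/782.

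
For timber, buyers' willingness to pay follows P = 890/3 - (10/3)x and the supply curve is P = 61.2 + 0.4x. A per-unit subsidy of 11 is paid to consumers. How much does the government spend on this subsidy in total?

Government cost = 40667/56

Pre-subsidy: 890/3 - (10/3)x = 61.2 + 0.4x gives x* = 883/14 and P* = 605/7.
With the rebate, buyers effectively pay Pb = Ps − 11, where Ps is the price sellers receive.
On the curves, Pb = 890/3 - (10/3)x and Ps = 61.2 + 0.4x; the wedge Ps − Pb = 11 gives 61.2 + 0.4x − (890/3 - (10/3)x) = 11, so x' = 3697/56.
Then Pb = 890/3 − (10/3)·(3697/56) = 2145/28 and Ps = 61.2 + 0.4·(3697/56) = 2453/28.
Government outlay = subsidy × quantity = 11 × 3697/56 = 40667/56.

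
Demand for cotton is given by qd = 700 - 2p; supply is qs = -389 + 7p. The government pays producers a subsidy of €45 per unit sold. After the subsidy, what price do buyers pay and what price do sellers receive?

Buyers pay €86; sellers receive €131

Pre-subsidy: 700 - 2p = -389 + 7p gives p* = 121, q* = 458.
With the subsidy, sellers receive ps = pb + 45 for each unit, where pb is the price buyers pay.
Supply in terms of pb becomes qs = -389 + 7(pb + 45) = -74 + 7pb. Setting this equal to demand: 700 - 2pb = -74 + 7pb, so pb = 86.
Sellers receive ps = 86 + 45 = 131; q' = 700 − 2·86 = 528.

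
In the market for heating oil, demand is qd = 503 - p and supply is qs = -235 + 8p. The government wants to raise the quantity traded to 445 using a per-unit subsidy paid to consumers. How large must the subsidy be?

At q = 445, invert demand for the buyer price: pb = (503 − 445)/1 = 58; invert supply for the seller price: ps = (445 − (-235))/8 = 85.
The subsidy must fill the gap: s = ps − pb = 85 − 58 = 27.

Required subsidy s = 27 per unit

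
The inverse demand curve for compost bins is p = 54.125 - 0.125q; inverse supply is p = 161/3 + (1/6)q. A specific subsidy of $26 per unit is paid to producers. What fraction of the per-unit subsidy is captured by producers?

Producer share = 4/7

Pre-subsidy: 54.125 - 0.125q = 161/3 + (1/6)q gives q* = 11/7 and p* = 755/14.
With the subsidy, sellers receive ps = pb + 26 for each unit, where pb is the price buyers pay.
On the curves, pb = 54.125 - 0.125q and ps = 161/3 + (1/6)q; the wedge ps − pb = 26 gives 161/3 + (1/6)q − (54.125 - 0.125q) = 26, so q' = 635/7.
Then pb = 54.125 − 0.125·(635/7) = 599/14 and ps = 161/3 + (1/6)·(635/7) = 963/14.
Buyers' price falls by p* − pb = 755/14 − 599/14 = 78/7; sellers' price rises by ps − p* = 963/14 − 755/14 = 104/7.
So producers capture (104/7)/26 = 4/7 of each unit of subsidy.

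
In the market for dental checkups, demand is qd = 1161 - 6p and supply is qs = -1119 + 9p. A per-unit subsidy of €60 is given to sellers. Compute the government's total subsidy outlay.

Pre-subsidy: 1161 - 6p = -1119 + 9p gives p* = 152, q* = 249.
With the subsidy, sellers receive ps = pb + 60 for each unit, where pb is the price buyers pay.
Supply in terms of pb becomes qs = -1119 + 9(pb + 60) = -579 + 9pb. Setting this equal to demand: 1161 - 6pb = -579 + 9pb, so pb = 116.
Sellers receive ps = 116 + 60 = 176; q' = 1161 − 6·116 = 465.
Government outlay = subsidy × quantity = 60 × 465 = 27900.

Government cost = €27900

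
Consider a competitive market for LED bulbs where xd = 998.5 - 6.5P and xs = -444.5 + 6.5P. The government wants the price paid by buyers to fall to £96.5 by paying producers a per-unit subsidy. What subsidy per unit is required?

Required subsidy s = £29 per unit

At a buyer price of 96.5, quantity demanded is 998.5 − 6.5·96.5 = 371.25.
Sellers supply 371.25 only when they receive Ps with -444.5 + 6.5·Ps = 371.25, i.e. Ps = 125.5.
s = Ps − Pb = 125.5 − 96.5 = 29.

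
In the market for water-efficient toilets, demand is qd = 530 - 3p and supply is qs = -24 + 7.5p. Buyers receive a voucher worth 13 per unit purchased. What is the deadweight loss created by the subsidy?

Pre-subsidy: 530 - 3p = -24 + 7.5p gives p* = 1108/21, q* = 2602/7.
With the rebate, buyers effectively pay pb = ps − 13, where ps is the price sellers receive.
Demand in terms of ps becomes qd = 530 − 3(ps − 13) = 569 - 3ps. Setting this equal to supply: 569 - 3ps = -24 + 7.5ps, so ps = 1186/21.
Buyers pay pb = 1186/21 − 13 = 913/21; q' = -24 + 7.5·(1186/21) = 2797/7.
The subsidy expands output by 2797/7 − 2602/7 = 195/7 past the efficient level; on those units the gap between marginal cost and willingness to pay runs from 0 up to 13.
DWL = ½ × 13 × 195/7 = 2535/14.

Deadweight loss = 2535/14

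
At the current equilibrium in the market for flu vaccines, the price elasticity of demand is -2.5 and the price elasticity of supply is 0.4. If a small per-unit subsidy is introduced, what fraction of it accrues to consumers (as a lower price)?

For a small subsidy around the equilibrium, the benefit split depends on the relative slopes, which at a point are proportional to the elasticities.
Buyer share = εs/(εs + |εd|) = 0.4/(0.4 + 2.5) = 4/29; seller share = |εd|/(εs + |εd|) = 25/29.

Consumer share = 4/29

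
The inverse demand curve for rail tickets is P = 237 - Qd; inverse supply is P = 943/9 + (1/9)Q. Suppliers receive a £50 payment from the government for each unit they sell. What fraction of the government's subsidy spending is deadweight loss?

DWL / government spending = 45/328

Pre-subsidy: 237 - Q = 943/9 + (1/9)Q gives Q* = 119 and P* = 118.
With the subsidy, sellers receive Ps = Pb + 50 for each unit, where Pb is the price buyers pay.
On the curves, Pb = 237 - Q and Ps = 943/9 + (1/9)Q; the wedge Ps − Pb = 50 gives 943/9 + (1/9)Q − (237 - Q) = 50, so Q' = 164.
Then Pb = 237 − 1·164 = 73 and Ps = 943/9 + (1/9)·164 = 123.
ΔCS = ½(119 + 164)(118 − 73) = 6367.5; ΔPS = ½(119 + 164)(123 − 118) = 707.5.
Government spending = 50 × 164 = 8200.
DWL = ½ × 50 × (164 − 119) = 1125; fraction = 1125 / 8200 = 45/328.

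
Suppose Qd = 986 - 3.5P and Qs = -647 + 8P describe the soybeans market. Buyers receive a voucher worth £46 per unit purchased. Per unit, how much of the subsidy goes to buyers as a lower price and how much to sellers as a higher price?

Buyers gain £32 per unit; sellers gain £14 per unit

Pre-subsidy: 986 - 3.5P = -647 + 8P gives P* = 142, Q* = 489.
With the rebate, buyers effectively pay Pb = Ps − 46, where Ps is the price sellers receive.
Demand in terms of Ps becomes Qd = 986 − 3.5(Ps − 46) = 1147 - 3.5Ps. Setting this equal to supply: 1147 - 3.5Ps = -647 + 8Ps, so Ps = 156.
Buyers pay Pb = 156 − 46 = 110; Q' = -647 + 8·156 = 601.
Buyers' price falls by P* − Pb = 142 − 110 = 32; sellers' price rises by Ps − P* = 156 − 142 = 14.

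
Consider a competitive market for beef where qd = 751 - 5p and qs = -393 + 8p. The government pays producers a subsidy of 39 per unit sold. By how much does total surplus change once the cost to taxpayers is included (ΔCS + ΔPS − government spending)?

Pre-subsidy: 751 - 5p = -393 + 8p gives p* = 88, q* = 311.
With the subsidy, sellers receive ps = pb + 39 for each unit, where pb is the price buyers pay.
Supply in terms of pb becomes qs = -393 + 8(pb + 39) = -81 + 8pb. Setting this equal to demand: 751 - 5pb = -81 + 8pb, so pb = 64.
Sellers receive ps = 64 + 39 = 103; q' = 751 − 5·64 = 431.
ΔCS = ½(311 + 431)(88 − 64) = 8904; ΔPS = ½(311 + 431)(103 − 88) = 5565.
Government spending = 39 × 431 = 16809.
Net change = 8904 + 5565 − 16809 = -2340. The loss equals the DWL triangle ½·39·120.

Net change in total surplus = -2340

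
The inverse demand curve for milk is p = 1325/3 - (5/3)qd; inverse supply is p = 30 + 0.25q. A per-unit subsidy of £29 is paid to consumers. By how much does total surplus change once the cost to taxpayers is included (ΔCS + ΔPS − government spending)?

Net change in total surplus = -5046/23

Pre-subsidy: 1325/3 - (5/3)q = 30 + 0.25q gives q* = 4940/23 and p* = 1925/23.
With the rebate, buyers effectively pay pb = ps − 29, where ps is the price sellers receive.
On the curves, pb = 1325/3 - (5/3)q and ps = 30 + 0.25q; the wedge ps − pb = 29 gives 30 + 0.25q − (1325/3 - (5/3)q) = 29, so q' = 5288/23.
Then pb = 1325/3 − (5/3)·(5288/23) = 1345/23 and ps = 30 + 0.25·(5288/23) = 2012/23.
ΔCS = ½(4940/23 + 5288/23)(1925/23 − 1345/23) = 2966120/529; ΔPS = ½(4940/23 + 5288/23)(2012/23 − 1925/23) = 444918/529.
Government spending = 29 × 5288/23 = 153352/23.
Net change = 2966120/529 + 444918/529 − 153352/23 = -5046/23. The loss equals the DWL triangle ½·29·348/23.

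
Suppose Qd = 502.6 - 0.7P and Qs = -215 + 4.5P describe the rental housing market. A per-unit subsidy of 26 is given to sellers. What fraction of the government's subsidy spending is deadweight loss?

DWL / government spending = 9/482

Pre-subsidy: 502.6 - 0.7P = -215 + 4.5P gives P* = 138, Q* = 406.
With the subsidy, sellers receive Ps = Pb + 26 for each unit, where Pb is the price buyers pay.
Supply in terms of Pb becomes Qs = -215 + 4.5(Pb + 26) = -98 + 4.5Pb. Setting this equal to demand: 502.6 - 0.7Pb = -98 + 4.5Pb, so Pb = 115.5.
Sellers receive Ps = 115.5 + 26 = 141.5; Q' = 502.6 − 0.7·115.5 = 421.75.
ΔCS = ½(406 + 421.75)(138 − 115.5) = 9312.1875; ΔPS = ½(406 + 421.75)(141.5 − 138) = 1448.5625.
Government spending = 26 × 421.75 = 10965.5.
DWL = ½ × 26 × (421.75 − 406) = 204.75; fraction = 204.75 / 10965.5 = 9/482.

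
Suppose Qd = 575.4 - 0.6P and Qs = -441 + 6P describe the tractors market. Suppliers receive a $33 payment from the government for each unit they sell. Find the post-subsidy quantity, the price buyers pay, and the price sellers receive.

Q' = 501; buyers pay $124; sellers receive $157

Pre-subsidy: 575.4 - 0.6P = -441 + 6P gives P* = 154, Q* = 483.
With the subsidy, sellers receive Ps = Pb + 33 for each unit, where Pb is the price buyers pay.
Supply in terms of Pb becomes Qs = -441 + 6(Pb + 33) = -243 + 6Pb. Setting this equal to demand: 575.4 - 0.6Pb = -243 + 6Pb, so Pb = 124.
Sellers receive Ps = 124 + 33 = 157; Q' = 575.4 − 0.6·124 = 501.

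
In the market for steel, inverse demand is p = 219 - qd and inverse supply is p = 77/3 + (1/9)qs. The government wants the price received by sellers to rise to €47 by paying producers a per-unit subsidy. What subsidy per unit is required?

At a seller price of 47, quantity supplied is -231 + 9·47 = 192.
Buyers absorb 192 only when they pay pb = 219 − 1·192 = 27.
s = ps − pb = 47 − 27 = 20.

Required subsidy s = €20 per unit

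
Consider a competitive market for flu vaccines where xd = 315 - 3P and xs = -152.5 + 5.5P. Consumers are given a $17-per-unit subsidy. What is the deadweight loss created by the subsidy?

Pre-subsidy: 315 - 3P = -152.5 + 5.5P gives P* = 55, x* = 150.
With the rebate, buyers effectively pay Pb = Ps − 17, where Ps is the price sellers receive.
Demand in terms of Ps becomes xd = 315 − 3(Ps − 17) = 366 - 3Ps. Setting this equal to supply: 366 - 3Ps = -152.5 + 5.5Ps, so Ps = 61.
Buyers pay Pb = 61 − 17 = 44; x' = -152.5 + 5.5·61 = 183.
The subsidy expands output by 183 − 150 = 33 past the efficient level; on those units the gap between marginal cost and willingness to pay runs from 0 up to 17.
DWL = ½ × 17 × 33 = 280.5.

Deadweight loss = $280.5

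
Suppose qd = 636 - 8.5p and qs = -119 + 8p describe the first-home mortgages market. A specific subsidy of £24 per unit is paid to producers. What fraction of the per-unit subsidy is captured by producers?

Pre-subsidy: 636 - 8.5p = -119 + 8p gives p* = 1510/33, q* = 8153/33.
With the subsidy, sellers receive ps = pb + 24 for each unit, where pb is the price buyers pay.
Supply in terms of pb becomes qs = -119 + 8(pb + 24) = 73 + 8pb. Setting this equal to demand: 636 - 8.5pb = 73 + 8pb, so pb = 1126/33.
Sellers receive ps = 1126/33 + 24 = 1918/33; q' = 636 − 8.5·(1126/33) = 11417/33.
Buyers' price falls by p* − pb = 1510/33 − 1126/33 = 128/11; sellers' price rises by ps − p* = 1918/33 − 1510/33 = 136/11.
So producers capture (136/11)/24 = 17/33 of each unit of subsidy.

Producer share = 17/33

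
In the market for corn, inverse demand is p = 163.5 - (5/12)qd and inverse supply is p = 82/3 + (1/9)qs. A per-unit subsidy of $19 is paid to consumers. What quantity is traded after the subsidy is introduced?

Pre-subsidy: 163.5 - (5/12)q = 82/3 + (1/9)q gives q* = 258 and p* = 56.
With the rebate, buyers effectively pay pb = ps − 19, where ps is the price sellers receive.
On the curves, pb = 163.5 - (5/12)q and ps = 82/3 + (1/9)q; the wedge ps − pb = 19 gives 82/3 + (1/9)q − (163.5 - (5/12)q) = 19, so q' = 294.
Then pb = 163.5 − (5/12)·294 = 41 and ps = 82/3 + (1/9)·294 = 60.

q' = 294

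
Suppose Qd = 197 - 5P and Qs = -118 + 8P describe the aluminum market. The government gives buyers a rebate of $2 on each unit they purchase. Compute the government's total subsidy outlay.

Government cost = $164

Pre-subsidy: 197 - 5P = -118 + 8P gives P* = 315/13, Q* = 986/13.
With the rebate, buyers effectively pay Pb = Ps − 2, where Ps is the price sellers receive.
Demand in terms of Ps becomes Qd = 197 − 5(Ps − 2) = 207 - 5Ps. Setting this equal to supply: 207 - 5Ps = -118 + 8Ps, so Ps = 25.
Buyers pay Pb = 25 − 2 = 23; Q' = -118 + 8·25 = 82.
Government outlay = subsidy × quantity = 2 × 82 = 164.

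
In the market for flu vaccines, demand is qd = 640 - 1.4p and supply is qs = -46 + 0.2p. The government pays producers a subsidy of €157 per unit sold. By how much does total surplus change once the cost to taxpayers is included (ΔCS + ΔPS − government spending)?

Net change in total surplus = -€2156.7875

Pre-subsidy: 640 - 1.4p = -46 + 0.2p gives p* = 428.75, q* = 39.75.
With the subsidy, sellers receive ps = pb + 157 for each unit, where pb is the price buyers pay.
Supply in terms of pb becomes qs = -46 + 0.2(pb + 157) = -14.6 + 0.2pb. Setting this equal to demand: 640 - 1.4pb = -14.6 + 0.2pb, so pb = 409.125.
Sellers receive ps = 409.125 + 157 = 566.125; q' = 640 − 1.4·409.125 = 67.225.
ΔCS = ½(39.75 + 67.225)(428.75 − 409.125) = 1049.6921875; ΔPS = ½(39.75 + 67.225)(566.125 − 428.75) = 7347.8453125.
Government spending = 157 × 67.225 = 10554.325.
Net change = 1049.6921875 + 7347.8453125 − 10554.325 = -2156.7875. The loss equals the DWL triangle ½·157·27.475.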